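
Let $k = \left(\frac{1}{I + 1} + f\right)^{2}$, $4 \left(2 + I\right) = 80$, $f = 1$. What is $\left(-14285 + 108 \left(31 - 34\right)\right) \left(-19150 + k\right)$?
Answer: $\frac{100988364750}{361} \approx 2.7975 \cdot 10^{8}$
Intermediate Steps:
$I = 18$ ($I = -2 + \frac{1}{4} \cdot 80 = -2 + 20 = 18$)
$k = \frac{400}{361}$ ($k = \left(\frac{1}{18 + 1} + 1\right)^{2} = \left(\frac{1}{19} + 1\right)^{2} = \left(\frac{20}{19}\right)^{2} = \frac{400}{361} \approx 1.108$)
$\left(-14285 + 108 \left(31 - 34\right)\right) \left(-19150 + k\right) = \left(-14285 + 108 \left(31 - 34\right)\right) \left(-19150 + \frac{400}{361}\right) = \left(-14285 + 108 \left(-3\right)\right) \left(- \frac{6912750}{361}\right) = \left(-14285 - 324\right) \left(- \frac{6912750}{361}\right) = \left(-14609\right) \left(- \frac{6912750}{361}\right) = \frac{100988364750}{361}$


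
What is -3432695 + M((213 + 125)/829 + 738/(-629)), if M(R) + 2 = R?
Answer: -1789949355577/521441 ≈ -3.4327e+6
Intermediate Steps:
M(R) = -2 + R
-3432695 + M((213 + 125)/829 + 738/(-629)) = -3432695 + (-2 + ((213 + 125)/829 + 738/(-629))) = -3432695 + (-2 + (338*(1/829) + 738*(-1/629))) = -3432695 + (-2 + (338/829 - 738/629)) = -3432695 + (-2 - 399200/521441) = -3432695 - 1442082/521441 = -1789949355577/521441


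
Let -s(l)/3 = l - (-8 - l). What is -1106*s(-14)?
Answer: -66360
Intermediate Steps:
s(l) = -24 - 6*l (s(l) = -3*(l - (-8 - l)) = -3*(l + (8 + l)) = -3*(8 + 2*l) = -24 - 6*l)
-1106*s(-14) = -1106*(-24 - 6*(-14)) = -1106*(-24 + 84) = -1106*60 = -66360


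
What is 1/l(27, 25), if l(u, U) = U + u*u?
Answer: 1/754 ≈ 0.0013263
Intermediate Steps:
l(u, U) = U + u²
1/l(27, 25) = 1/(25 + 27²) = 1/(25 + 729) = 1/754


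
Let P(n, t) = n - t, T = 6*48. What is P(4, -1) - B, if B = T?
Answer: -283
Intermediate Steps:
T = 288
B = 288
P(4, -1) - B = (4 - 1*(-1)) - 1*288 = (4 + 1) - 288 = 5 - 288 = -283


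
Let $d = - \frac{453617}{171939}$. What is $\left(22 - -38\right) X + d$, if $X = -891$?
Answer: $- \frac{9192312557}{171939} \approx -53463.0$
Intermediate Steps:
$d = - \frac{453617}{171939}$ ($d = \left(-453617\right) \frac{1}{171939} = - \frac{453617}{171939} \approx -2.6382$)
$\left(22 - -38\right) X + d = \left(22 - -38\right) \left(-891\right) - \frac{453617}{171939} = \left(22 + 38\right) \left(-891\right) - \frac{453617}{171939} = 60 \left(-891\right) - \frac{453617}{171939} = -53460 - \frac{453617}{171939} = - \frac{9192312557}{171939}$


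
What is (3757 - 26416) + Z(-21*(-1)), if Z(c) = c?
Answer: -22638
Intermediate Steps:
(3757 - 26416) + Z(-21*(-1)) = (3757 - 26416) - 21*(-1) = -22659 + 21 = -22638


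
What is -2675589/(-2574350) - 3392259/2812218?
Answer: -100710200854/603302784025 ≈ -0.16693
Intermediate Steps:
-2675589/(-2574350) - 3392259/2812218 = -2675589*(-1/2574350) - 3392259*1/2812218 = 2675589/2574350 - 1130753/937406 = -100710200854/603302784025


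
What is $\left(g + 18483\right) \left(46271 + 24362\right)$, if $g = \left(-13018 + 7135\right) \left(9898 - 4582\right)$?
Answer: $-2207672909985$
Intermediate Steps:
$g = -31274028$ ($g = \left(-5883\right) 5316 = -31274028$)
$\left(g + 18483\right) \left(46271 + 24362\right) = \left(-31274028 + 18483\right) \left(46271 + 24362\right) = \left(-31255545\right) 70633 = -2207672909985$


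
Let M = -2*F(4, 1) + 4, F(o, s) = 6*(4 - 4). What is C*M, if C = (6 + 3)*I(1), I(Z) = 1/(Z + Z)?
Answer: 18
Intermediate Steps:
I(Z) = 1/(2*Z)
F(o, s) = 0 (F(o, s) = 6*0 = 0)
M = 4 (M = -2*0 + 4 = 0 + 4 = 4)
C = 9/2 (C = (6 + 3)*((1/2)/1) = 9*((1/2)*1) = 9*(1/2) = 9/2 ≈ 4.5000)
C*M = (9/2)*4 = 18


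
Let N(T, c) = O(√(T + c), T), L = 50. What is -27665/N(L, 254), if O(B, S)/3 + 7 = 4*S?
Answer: -27665/579 ≈ -47.781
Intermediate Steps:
O(B, S) = -21 + 12*S (O(B, S) = -21 + 3*(4*S) = -21 + 12*S)
N(T, c) = -21 + 12*T
-27665/N(L, 254) = -27665/(-21 + 12*50) = -27665/(-21 + 600) = -27665/579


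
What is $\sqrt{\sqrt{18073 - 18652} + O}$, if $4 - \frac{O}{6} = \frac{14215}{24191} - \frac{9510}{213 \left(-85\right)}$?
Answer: $\frac{\sqrt{51102218004702 + 2950015788721 i \sqrt{579}}}{1717561} \approx 4.8462 + 2.4826 i$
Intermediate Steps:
$O = \frac{29752782}{1717561}$ ($O = 24 - 6 \left(\frac{14215}{24191} - \frac{9510}{213 \left(-85\right)}\right) = 24 - 6 \left(14215 \cdot \frac{1}{24191} - \frac{9510}{-18105}\right) = 24 - 6 \left(\frac{14215}{24191} - - \frac{634}{1207}\right) = 24 - 6 \left(\frac{14215}{24191} + \frac{634}{1207}\right) = 24 - \frac{11468682}{1717561} = \frac{29752782}{1717561} \approx 17.323$)
$\sqrt{\sqrt{18073 - 18652} + O} = \sqrt{\sqrt{18073 - 18652} + \frac{29752782}{1717561}} = \sqrt{\sqrt{-579} + \frac{29752782}{1717561}} = \sqrt{i \sqrt{579} + \frac{29752782}{1717561}} = \sqrt{\frac{29752782}{1717561} + i \sqrt{579}}$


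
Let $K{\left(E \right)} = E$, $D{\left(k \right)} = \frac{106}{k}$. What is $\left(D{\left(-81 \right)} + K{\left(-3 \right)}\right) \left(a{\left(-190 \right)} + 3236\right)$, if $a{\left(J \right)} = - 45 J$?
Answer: $- \frac{4113314}{81} \approx -50782.0$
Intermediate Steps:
$\left(D{\left(-81 \right)} + K{\left(-3 \right)}\right) \left(a{\left(-190 \right)} + 3236\right) = \left(\frac{106}{-81} - 3\right) \left(\left(-45\right) \left(-190\right) + 3236\right) = \left(106 \left(- \frac{1}{81}\right) - 3\right) \left(8550 + 3236\right) = \left(- \frac{106}{81} - 3\right) 11786 = \left(- \frac{349}{81}\right) 11786 = - \frac{4113314}{81}$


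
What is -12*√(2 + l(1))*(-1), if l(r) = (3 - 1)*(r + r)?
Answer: 12*√6 ≈ 29.394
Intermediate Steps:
l(r) = 4*r (l(r) = 2*(2*r) = 4*r)
-12*√(2 + l(1))*(-1) = -12*√(2 + 4*1)*(-1) = -12*√(2 + 4)*(-1) = -12*√6*(-1) = 12*√6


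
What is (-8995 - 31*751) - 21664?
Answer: -53940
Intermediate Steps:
(-8995 - 31*751) - 21664 = (-8995 - 23281) - 21664 = -32276 - 21664 = -53940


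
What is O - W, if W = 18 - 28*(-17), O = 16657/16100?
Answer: -7936743/16100 ≈ -492.97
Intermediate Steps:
O = 16657/16100 (O = 16657*(1/16100) = 16657/16100 ≈ 1.0346)
W = 494 (W = 18 + 476 = 494)
O - W = 16657/16100 - 1*494 = 16657/16100 - 494 = -7936743/16100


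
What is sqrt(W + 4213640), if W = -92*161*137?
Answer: 2*sqrt(546099) ≈ 1478.0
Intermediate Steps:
W = -2029244 (W = -14812*137 = -2029244)
sqrt(W + 4213640) = sqrt(-2029244 + 4213640) = sqrt(2184396) = 2*sqrt(546099)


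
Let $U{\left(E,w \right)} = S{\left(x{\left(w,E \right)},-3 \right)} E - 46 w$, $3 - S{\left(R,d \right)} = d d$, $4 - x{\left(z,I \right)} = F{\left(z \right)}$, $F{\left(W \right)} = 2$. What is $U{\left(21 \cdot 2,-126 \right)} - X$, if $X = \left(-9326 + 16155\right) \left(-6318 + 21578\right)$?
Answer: $-104204996$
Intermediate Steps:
$X = 104210540$ ($X = 6829 \cdot 15260 = 104210540$)
$x{\left(z,I \right)} = 2$ ($x{\left(z,I \right)} = 4 - 2 = 2$)
$S{\left(R,d \right)} = 3 - d^{2}$ ($S{\left(R,d \right)} = 3 - d d = 3 - d^{2}$)
$U{\left(E,w \right)} = - 46 w - 6 E$ ($U{\left(E,w \right)} = \left(3 - \left(-3\right)^{2}\right) E - 46 w = \left(3 - 9\right) E - 46 w = - 6 E - 46 w = - 46 w - 6 E$)
$U{\left(21 \cdot 2,-126 \right)} - X = \left(\left(-46\right) \left(-126\right) - 6 \cdot 21 \cdot 2\right) - 104210540 = \left(5796 - 252\right) - 104210540 = 5544 - 104210540 = -104204996$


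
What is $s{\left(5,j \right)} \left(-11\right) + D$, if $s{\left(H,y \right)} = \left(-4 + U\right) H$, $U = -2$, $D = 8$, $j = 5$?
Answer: $338$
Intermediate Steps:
$s{\left(H,y \right)} = - 6 H$ ($s{\left(H,y \right)} = \left(-4 - 2\right) H = - 6 H$)
$s{\left(5,j \right)} \left(-11\right) + D = \left(-6\right) 5 \left(-11\right) + 8 = \left(-30\right) \left(-11\right) + 8 = 330 + 8 = 338$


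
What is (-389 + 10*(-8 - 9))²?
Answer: 312481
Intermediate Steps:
(-389 + 10*(-8 - 9))² = (-389 + 10*(-17))² = (-389 - 170)² = (-559)² = 312481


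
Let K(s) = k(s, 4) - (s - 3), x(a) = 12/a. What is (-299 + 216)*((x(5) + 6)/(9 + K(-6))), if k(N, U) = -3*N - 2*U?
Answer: -249/10 ≈ -24.900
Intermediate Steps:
K(s) = -5 - 4*s (K(s) = (-3*s - 2*4) - (s - 3) = (-3*s - 8) - (-3 + s) = (-8 - 3*s) + (3 - s) = -5 - 4*s)
(-299 + 216)*((x(5) + 6)/(9 + K(-6))) = (-299 + 216)*((12/5 + 6)/(9 + (-5 - 4*(-6)))) = -83*(12*(⅕) + 6)/(9 + (-5 + 24)) = -83*(12/5 + 6)/(9 + 19) = -3486/(5*28) = -83*3/10 = -249/10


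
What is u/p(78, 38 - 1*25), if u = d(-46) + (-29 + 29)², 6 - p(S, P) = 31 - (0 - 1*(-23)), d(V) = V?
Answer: 23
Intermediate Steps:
p(S, P) = -2 (p(S, P) = 6 - (31 - (0 - 1*(-23))) = 6 - (31 - (0 + 23)) = 6 - (31 - 1*23) = 6 - (31 - 23) = 6 - 1*8 = 6 - 8 = -2)
u = -46 (u = -46 + (-29 + 29)² = -46 + 0² = -46 + 0 = -46)
u/p(78, 38 - 1*25) = -46/(-2) = -46*(-½) = 23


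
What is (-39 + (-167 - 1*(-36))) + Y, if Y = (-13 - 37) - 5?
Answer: -225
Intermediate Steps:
Y = -55 (Y = -50 - 5 = -55)
(-39 + (-167 - 1*(-36))) + Y = (-39 + (-167 - 1*(-36))) - 55 = (-39 + (-167 + 36)) - 55 = (-39 - 131) - 55 = -170 - 55 = -225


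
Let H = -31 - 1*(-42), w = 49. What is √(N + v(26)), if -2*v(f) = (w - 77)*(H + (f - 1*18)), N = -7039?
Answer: I*√6773 ≈ 82.298*I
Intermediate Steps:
H = 11 (H = -31 + 42 = 11)
v(f) = -98 + 14*f (v(f) = -(49 - 77)*(11 + (f - 1*18))/2 = -(-14)*(11 + (f - 18)) = -(-14)*(11 + (-18 + f)) = -(-14)*(-7 + f) = -(196 - 28*f)/2 = -98 + 14*f)
√(N + v(26)) = √(-7039 + (-98 + 14*26)) = √(-7039 + (-98 + 364)) = √(-7039 + 266) = √(-6773) = I*√6773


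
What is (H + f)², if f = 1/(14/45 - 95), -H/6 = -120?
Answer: 9411857015625/18156121 ≈ 5.1839e+5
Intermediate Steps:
H = 720 (H = -6*(-120) = 720)
f = -45/4261 (f = 1/(14*(1/45) - 95) = 1/(14/45 - 95) = 1/(-4261/45) = -45/4261 ≈ -0.010561)
(H + f)² = (720 - 45/4261)² = (3067875/4261)² = 9411857015625/18156121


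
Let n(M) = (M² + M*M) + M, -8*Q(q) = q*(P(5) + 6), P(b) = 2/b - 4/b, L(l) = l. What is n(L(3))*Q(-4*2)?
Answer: 588/5 ≈ 117.60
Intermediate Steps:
P(b) = -2/b
Q(q) = -7*q/10 (Q(q) = -q*(-2/5 + 6)/8 = -q*(-2*⅕ + 6)/8 = -q*(-⅖ + 6)/8 = -q*28/(8*5) = -7*q/10)
n(M) = M + 2*M² (n(M) = (M² + M²) + M = 2*M² + M = M + 2*M²)
n(L(3))*Q(-4*2) = (3*(1 + 2*3))*(-(-14)*2/5) = (3*(1 + 6))*(-7/10*(-8)) = (3*7)*(28/5) = 21*(28/5) = 588/5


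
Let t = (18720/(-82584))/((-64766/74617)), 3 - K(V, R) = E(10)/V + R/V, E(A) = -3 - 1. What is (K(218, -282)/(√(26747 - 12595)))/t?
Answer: 4331849*√3538/1856480588 ≈ 0.13879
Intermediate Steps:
E(A) = -4
K(V, R) = 3 + 4/V - R/V (K(V, R) = 3 - (-4/V + R/V) = 3 + (4/V - R/V) = 3 + 4/V - R/V)
t = 24070/92167 (t = (18720*(-1/82584))/((-64766*1/74617)) = -260/(1147*(-64766/74617)) = -260/1147*(-74617/64766) = 24070/92167 ≈ 0.26116)
(K(218, -282)/(√(26747 - 12595)))/t = (((4 - 1*(-282) + 3*218)/218)/(√(26747 - 12595)))/(24070/92167) = (((4 + 282 + 654)/218)/(√14152))*(92167/24070) = (((1/218)*940)/((2*√3538)))*(92167/24070) = (470*(√3538/7076)/109)*(92167/24070) = (235*√3538/385642)*(92167/24070) = 4331849*√3538/1856480588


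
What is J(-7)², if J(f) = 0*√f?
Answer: 0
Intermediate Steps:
J(f) = 0
J(-7)² = 0² = 0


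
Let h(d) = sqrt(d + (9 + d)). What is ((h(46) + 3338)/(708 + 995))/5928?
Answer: 1669/5047692 + sqrt(101)/10095384 ≈ 0.00033164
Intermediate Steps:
h(d) = sqrt(9 + 2*d)
((h(46) + 3338)/(708 + 995))/5928 = ((sqrt(9 + 2*46) + 3338)/(708 + 995))/5928 = ((sqrt(9 + 92) + 3338)/1703)*(1/5928) = ((sqrt(101) + 3338)*(1/1703))*(1/5928) = ((3338 + sqrt(101))*(1/1703))*(1/5928) = (3338/1703 + sqrt(101)/1703)*(1/5928) = 1669/5047692 + sqrt(101)/10095384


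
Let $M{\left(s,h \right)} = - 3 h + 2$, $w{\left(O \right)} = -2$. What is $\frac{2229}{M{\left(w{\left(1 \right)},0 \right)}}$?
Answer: $\frac{2229}{2} \approx 1114.5$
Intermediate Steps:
$M{\left(s,h \right)} = 2 - 3 h$
$\frac{2229}{M{\left(w{\left(1 \right)},0 \right)}} = \frac{2229}{2 - 0} = \frac{2229}{2 + 0} = \frac{2229}{2}$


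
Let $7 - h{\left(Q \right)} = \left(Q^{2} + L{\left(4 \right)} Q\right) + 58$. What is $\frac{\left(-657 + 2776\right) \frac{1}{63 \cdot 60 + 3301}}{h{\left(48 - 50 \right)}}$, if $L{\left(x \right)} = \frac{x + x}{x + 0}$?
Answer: $- \frac{2119}{361131} \approx -0.0058677$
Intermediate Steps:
$L{\left(x \right)} = 2$ ($L{\left(x \right)} = \frac{2 x}{x} = 2$)
$h{\left(Q \right)} = -51 - Q^{2} - 2 Q$ ($h{\left(Q \right)} = 7 - \left(\left(Q^{2} + 2 Q\right) + 58\right) = 7 - \left(58 + Q^{2} + 2 Q\right) = -51 - Q^{2} - 2 Q$)
$\frac{\left(-657 + 2776\right) \frac{1}{63 \cdot 60 + 3301}}{h{\left(48 - 50 \right)}} = \frac{\left(-657 + 2776\right) \frac{1}{63 \cdot 60 + 3301}}{-51 - \left(48 - 50\right)^{2} - 2 \left(48 - 50\right)} = \frac{2119 \frac{1}{3780 + 3301}}{-51 - \left(48 - 50\right)^{2} - 2 \left(48 - 50\right)} = \frac{2119 \cdot \frac{1}{7081}}{-51 - \left(-2\right)^{2} - -4} = \frac{2119 \cdot \frac{1}{7081}}{-51 - 4 + 4} = \frac{2119}{7081 \left(-51 - 4 + 4\right)} = \frac{2119}{7081 \left(-51\right)} = \frac{2119}{7081} \left(- \frac{1}{51}\right) = - \frac{2119}{361131}$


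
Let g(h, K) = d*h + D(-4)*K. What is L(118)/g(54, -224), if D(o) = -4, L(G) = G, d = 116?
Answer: 59/3580 ≈ 0.016480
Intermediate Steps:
g(h, K) = -4*K + 116*h (g(h, K) = 116*h - 4*K = -4*K + 116*h)
L(118)/g(54, -224) = 118/(-4*(-224) + 116*54) = 118/(896 + 6264) = 118/7160 = 118*(1/7160) = 59/3580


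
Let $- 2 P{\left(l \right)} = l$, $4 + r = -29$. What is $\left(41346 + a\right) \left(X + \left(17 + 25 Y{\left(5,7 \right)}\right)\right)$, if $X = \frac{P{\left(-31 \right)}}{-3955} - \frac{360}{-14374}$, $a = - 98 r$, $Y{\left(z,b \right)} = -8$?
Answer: $- \frac{46372994703006}{5684917} \approx -8.1572 \cdot 10^{6}$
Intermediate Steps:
$r = -33$ ($r = -4 - 29 = -33$)
$P{\left(l \right)} = - \frac{l}{2}$
$a = 3234$ ($a = \left(-98\right) \left(-33\right) = 3234$)
$X = \frac{1201003}{56849170}$ ($X = \frac{\left(- \frac{1}{2}\right) \left(-31\right)}{-3955} - \frac{360}{-14374} = \frac{31}{2} \left(- \frac{1}{3955}\right) - - \frac{180}{7187} = - \frac{31}{7910} + \frac{180}{7187} = \frac{1201003}{56849170} \approx 0.021126$)
$\left(41346 + a\right) \left(X + \left(17 + 25 Y{\left(5,7 \right)}\right)\right) = \left(41346 + 3234\right) \left(\frac{1201003}{56849170} + \left(17 + 25 \left(-8\right)\right)\right) = 44580 \left(\frac{1201003}{56849170} + \left(17 - 200\right)\right) = 44580 \left(\frac{1201003}{56849170} - 183\right) = 44580 \left(- \frac{10402197107}{56849170}\right) = - \frac{46372994703006}{5684917}$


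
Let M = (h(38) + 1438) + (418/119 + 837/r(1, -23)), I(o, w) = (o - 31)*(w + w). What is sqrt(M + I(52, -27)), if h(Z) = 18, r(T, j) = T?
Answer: 3*sqrt(1829149)/119 ≈ 34.096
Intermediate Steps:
I(o, w) = 2*w*(-31 + o) (I(o, w) = (-31 + o)*(2*w) = 2*w*(-31 + o))
M = 273285/119 (M = (18 + 1438) + (418/119 + 837/1) = 1456 + (418*(1/119) + 837*1) = 1456 + (418/119 + 837) = 1456 + 100021/119 = 273285/119 ≈ 2296.5)
sqrt(M + I(52, -27)) = sqrt(273285/119 + 2*(-27)*(-31 + 52)) = sqrt(273285/119 + 2*(-27)*21) = sqrt(273285/119 - 1134) = sqrt(138339/119) = 3*sqrt(1829149)/119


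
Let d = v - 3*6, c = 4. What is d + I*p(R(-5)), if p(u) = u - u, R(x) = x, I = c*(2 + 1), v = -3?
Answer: -21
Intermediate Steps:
I = 12 (I = 4*(2 + 1) = 4*3 = 12)
p(u) = 0
d = -21 (d = -3 - 3*6 = -3 - 18 = -21)
d + I*p(R(-5)) = -21 + 12*0 = -21 + 0 = -21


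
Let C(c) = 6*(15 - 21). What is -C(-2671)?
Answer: 36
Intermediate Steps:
C(c) = -36 (C(c) = 6*(-6) = -36)
-C(-2671) = -1*(-36) = 36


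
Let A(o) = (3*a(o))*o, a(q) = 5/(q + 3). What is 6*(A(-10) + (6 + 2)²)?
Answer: 3588/7 ≈ 512.57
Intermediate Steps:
a(q) = 5/(3 + q)
A(o) = 15*o/(3 + o) (A(o) = (3*(5/(3 + o)))*o = (15/(3 + o))*o = 15*o/(3 + o))
6*(A(-10) + (6 + 2)²) = 6*(15*(-10)/(3 - 10) + (6 + 2)²) = 6*(15*(-10)/(-7) + 8²) = 6*(15*(-10)*(-⅐) + 64) = 6*(150/7 + 64) = 6*(598/7) = 3588/7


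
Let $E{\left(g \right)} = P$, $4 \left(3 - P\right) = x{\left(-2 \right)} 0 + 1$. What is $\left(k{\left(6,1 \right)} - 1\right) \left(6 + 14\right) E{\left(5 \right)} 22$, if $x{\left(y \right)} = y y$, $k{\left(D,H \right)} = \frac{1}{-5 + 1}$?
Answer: $- \frac{3025}{2} \approx -1512.5$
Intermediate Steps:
$k{\left(D,H \right)} = - \frac{1}{4}$ ($k{\left(D,H \right)} = \frac{1}{-4} = - \frac{1}{4}$)
$x{\left(y \right)} = y^{2}$
$P = \frac{11}{4}$ ($P = 3 - \frac{\left(-2\right)^{2} \cdot 0 + 1}{4} = 3 - \frac{4 \cdot 0 + 1}{4} = 3 - \frac{0 + 1}{4} = 3 - \frac{1}{4} = \frac{11}{4} \approx 2.75$)
$E{\left(g \right)} = \frac{11}{4}$
$\left(k{\left(6,1 \right)} - 1\right) \left(6 + 14\right) E{\left(5 \right)} 22 = \left(- \frac{1}{4} - 1\right) \left(6 + 14\right) \frac{11}{4} \cdot 22 = \left(- \frac{5}{4}\right) 20 \cdot \frac{11}{4} \cdot 22 = \left(-25\right) \frac{11}{4} \cdot 22 = \left(- \frac{275}{4}\right) 22 = - \frac{3025}{2}$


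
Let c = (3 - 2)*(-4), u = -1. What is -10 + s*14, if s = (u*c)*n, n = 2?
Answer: 102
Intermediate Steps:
c = -4 (c = 1*(-4) = -4)
s = 8 (s = -1*(-4)*2 = 4*2 = 8)
-10 + s*14 = -10 + 8*14 = -10 + 112 = 102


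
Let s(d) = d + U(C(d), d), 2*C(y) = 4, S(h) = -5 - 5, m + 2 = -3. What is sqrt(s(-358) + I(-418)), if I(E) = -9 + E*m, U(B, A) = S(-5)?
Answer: sqrt(1713) ≈ 41.388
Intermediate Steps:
m = -5 (m = -2 - 3 = -5)
S(h) = -10
C(y) = 2 (C(y) = (1/2)*4 = 2)
U(B, A) = -10
s(d) = -10 + d (s(d) = d - 10 = -10 + d)
I(E) = -9 - 5*E (I(E) = -9 + E*(-5) = -9 - 5*E)
sqrt(s(-358) + I(-418)) = sqrt((-10 - 358) + (-9 - 5*(-418))) = sqrt(-368 + (-9 + 2090)) = sqrt(-368 + 2081) = sqrt(1713)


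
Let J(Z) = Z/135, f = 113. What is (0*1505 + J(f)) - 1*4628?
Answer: -624667/135 ≈ -4627.2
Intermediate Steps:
J(Z) = Z/135 (J(Z) = Z*(1/135) = Z/135)
(0*1505 + J(f)) - 1*4628 = (0*1505 + (1/135)*113) - 1*4628 = (0 + 113/135) - 4628 = 113/135 - 4628 = -624667/135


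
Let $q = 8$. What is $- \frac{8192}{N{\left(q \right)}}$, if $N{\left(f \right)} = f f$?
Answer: $-128$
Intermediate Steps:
$N{\left(f \right)} = f^{2}$
$- \frac{8192}{N{\left(q \right)}} = - \frac{8192}{8^{2}} = - \frac{8192}{64} = \left(-8192\right) \frac{1}{64} = -128$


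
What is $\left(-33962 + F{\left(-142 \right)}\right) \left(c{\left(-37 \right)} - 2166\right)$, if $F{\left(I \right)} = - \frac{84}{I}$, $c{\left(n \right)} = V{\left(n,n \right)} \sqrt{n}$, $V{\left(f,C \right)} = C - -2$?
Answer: $\frac{5222789160}{71} + \frac{84394100 i \sqrt{37}}{71} \approx 7.356 \cdot 10^{7} + 7.2303 \cdot 10^{6} i$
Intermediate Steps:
$V{\left(f,C \right)} = 2 + C$ ($V{\left(f,C \right)} = C + 2 = 2 + C$)
$c{\left(n \right)} = \sqrt{n} \left(2 + n\right)$ ($c{\left(n \right)} = \left(2 + n\right) \sqrt{n} = \sqrt{n} \left(2 + n\right)$)
$\left(-33962 + F{\left(-142 \right)}\right) \left(c{\left(-37 \right)} - 2166\right) = \left(-33962 - \frac{84}{-142}\right) \left(\sqrt{-37} \left(2 - 37\right) - 2166\right) = \left(-33962 - - \frac{42}{71}\right) \left(i \sqrt{37} \left(-35\right) - 2166\right) = \left(-33962 + \frac{42}{71}\right) \left(- 35 i \sqrt{37} - 2166\right) = - \frac{2411260 \left(-2166 - 35 i \sqrt{37}\right)}{71} = \frac{5222789160}{71} + \frac{84394100 i \sqrt{37}}{71}$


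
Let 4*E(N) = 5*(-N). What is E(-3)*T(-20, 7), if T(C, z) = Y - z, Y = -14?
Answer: -315/4 ≈ -78.750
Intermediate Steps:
E(N) = -5*N/4 (E(N) = (5*(-N))/4 = (-5*N)/4 = -5*N/4)
T(C, z) = -14 - z
E(-3)*T(-20, 7) = (-5/4*(-3))*(-14 - 1*7) = 15*(-14 - 7)/4 = (15/4)*(-21) = -315/4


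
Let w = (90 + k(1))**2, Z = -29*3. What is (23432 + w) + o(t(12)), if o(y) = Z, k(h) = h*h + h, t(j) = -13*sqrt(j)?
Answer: 31809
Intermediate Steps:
k(h) = h + h**2 (k(h) = h**2 + h = h + h**2)
Z = -87
o(y) = -87
w = 8464 (w = (90 + 1*(1 + 1))**2 = (90 + 1*2)**2 = (90 + 2)**2 = 92**2 = 8464)
(23432 + w) + o(t(12)) = (23432 + 8464) - 87 = 31896 - 87 = 31809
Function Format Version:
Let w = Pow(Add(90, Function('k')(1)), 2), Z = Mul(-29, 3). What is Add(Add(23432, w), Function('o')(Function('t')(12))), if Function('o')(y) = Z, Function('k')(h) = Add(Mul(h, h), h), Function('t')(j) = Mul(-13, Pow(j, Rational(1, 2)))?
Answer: 31809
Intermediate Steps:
Function('k')(h) = Add(h, Pow(h, 2)) (Function('k')(h) = Add(Pow(h, 2), h) = Add(h, Pow(h, 2)))
Z = -87
Function('o')(y) = -87
w = 8464 (w = Pow(Add(90, Mul(1, Add(1, 1))), 2) = Pow(Add(90, Mul(1, 2)), 2) = Pow(Add(90, 2), 2) = Pow(92, 2) = 8464)
Add(Add(23432, w), Function('o')(Function('t')(12))) = Add(Add(23432, 8464), -87) = Add(31896, -87) = 31809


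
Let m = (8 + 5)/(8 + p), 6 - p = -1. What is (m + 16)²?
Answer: 64009/225 ≈ 284.48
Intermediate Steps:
p = 7 (p = 6 - 1*(-1) = 6 + 1 = 7)
m = 13/15 (m = (8 + 5)/(8 + 7) = 13/15 ≈ 0.86667)
(m + 16)² = (13/15 + 16)² = (253/15)² = 64009/225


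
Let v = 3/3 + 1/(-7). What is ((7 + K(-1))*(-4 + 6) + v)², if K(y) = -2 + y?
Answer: 3844/49 ≈ 78.449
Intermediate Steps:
v = 6/7 (v = 3*(⅓) + 1*(-⅐) = 1 - ⅐ = 6/7 ≈ 0.85714)
((7 + K(-1))*(-4 + 6) + v)² = ((7 + (-2 - 1))*(-4 + 6) + 6/7)² = ((7 - 3)*2 + 6/7)² = (4*2 + 6/7)² = (8 + 6/7)² = (62/7)² = 3844/49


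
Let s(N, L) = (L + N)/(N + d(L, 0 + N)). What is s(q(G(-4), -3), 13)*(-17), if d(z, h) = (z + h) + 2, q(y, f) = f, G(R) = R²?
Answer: -170/9 ≈ -18.889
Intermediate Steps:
d(z, h) = 2 + h + z (d(z, h) = (h + z) + 2 = 2 + h + z)
s(N, L) = (L + N)/(2 + L + 2*N) (s(N, L) = (L + N)/(N + (2 + (0 + N) + L)) = (L + N)/(N + (2 + N + L)) = (L + N)/(N + (2 + L + N)) = (L + N)/(2 + L + 2*N))
s(q(G(-4), -3), 13)*(-17) = ((13 - 3)/(2 + 13 + 2*(-3)))*(-17) = (10/(2 + 13 - 6))*(-17) = (10/9)*(-17) = -170/9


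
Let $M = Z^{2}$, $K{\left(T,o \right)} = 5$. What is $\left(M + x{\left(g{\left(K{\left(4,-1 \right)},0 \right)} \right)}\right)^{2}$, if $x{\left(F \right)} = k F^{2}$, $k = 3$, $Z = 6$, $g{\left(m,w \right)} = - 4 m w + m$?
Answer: $12321$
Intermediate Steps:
$g{\left(m,w \right)} = m - 4 m w$ ($g{\left(m,w \right)} = - 4 m w + m = m - 4 m w$)
$x{\left(F \right)} = 3 F^{2}$
$M = 36$ ($M = 6^{2} = 36$)
$\left(M + x{\left(g{\left(K{\left(4,-1 \right)},0 \right)} \right)}\right)^{2} = \left(36 + 3 \left(5 \left(1 - 0\right)\right)^{2}\right)^{2} = \left(36 + 3 \left(5 \left(1 + 0\right)\right)^{2}\right)^{2} = \left(36 + 3 \left(5 \cdot 1\right)^{2}\right)^{2} = \left(36 + 3 \cdot 5^{2}\right)^{2} = \left(36 + 3 \cdot 25\right)^{2} = \left(36 + 75\right)^{2} = 111^{2} = 12321$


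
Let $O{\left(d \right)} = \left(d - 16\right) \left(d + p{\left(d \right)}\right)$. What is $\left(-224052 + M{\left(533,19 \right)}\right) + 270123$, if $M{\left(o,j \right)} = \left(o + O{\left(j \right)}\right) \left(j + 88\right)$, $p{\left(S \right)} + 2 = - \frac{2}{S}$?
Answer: $\frac{2061979}{19} \approx 1.0853 \cdot 10^{5}$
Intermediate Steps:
$p{\left(S \right)} = -2 - \frac{2}{S}$
$O{\left(d \right)} = \left(-16 + d\right) \left(-2 + d - \frac{2}{d}\right)$ ($O{\left(d \right)} = \left(d - 16\right) \left(d - \left(2 + \frac{2}{d}\right)\right) = \left(-16 + d\right) \left(-2 + d - \frac{2}{d}\right)$)
$M{\left(o,j \right)} = \left(88 + j\right) \left(30 + o + j^{2} - 18 j + \frac{32}{j}\right)$ ($M{\left(o,j \right)} = \left(o + \left(30 + j^{2} - 18 j + \frac{32}{j}\right)\right) \left(j + 88\right) = \left(30 + o + j^{2} - 18 j + \frac{32}{j}\right) \left(88 + j\right) = \left(88 + j\right) \left(30 + o + j^{2} - 18 j + \frac{32}{j}\right)$)
$\left(-224052 + M{\left(533,19 \right)}\right) + 270123 = \left(-224052 + \left(2672 + 19^{3} - 29526 + 70 \cdot 19^{2} + 88 \cdot 533 + \frac{2816}{19} + 19 \cdot 533\right)\right) + 270123 = \left(-224052 + \left(2672 + 6859 - 29526 + 70 \cdot 361 + 46904 + 2816 \cdot \frac{1}{19} + 10127\right)\right) + 270123 = \left(-224052 + \left(2672 + 6859 - 29526 + 25270 + 46904 + \frac{2816}{19} + 10127\right)\right) + 270123 = \left(-224052 + \frac{1186630}{19}\right) + 270123 = - \frac{3070358}{19} + 270123 = \frac{2061979}{19}$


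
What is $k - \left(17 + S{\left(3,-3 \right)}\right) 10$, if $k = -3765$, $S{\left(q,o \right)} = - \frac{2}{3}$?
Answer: $- \frac{11785}{3} \approx -3928.3$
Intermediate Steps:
$S{\left(q,o \right)} = - \frac{2}{3}$ ($S{\left(q,o \right)} = \left(-2\right) \frac{1}{3} = - \frac{2}{3}$)
$k - \left(17 + S{\left(3,-3 \right)}\right) 10 = -3765 - \left(17 - \frac{2}{3}\right) 10 = -3765 - \frac{49}{3} \cdot 10 = -3765 - \frac{490}{3} = - \frac{11785}{3}$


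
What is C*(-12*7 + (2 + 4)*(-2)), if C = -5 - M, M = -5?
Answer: 0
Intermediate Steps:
C = 0 (C = -5 - 1*(-5) = -5 + 5 = 0)
C*(-12*7 + (2 + 4)*(-2)) = 0*(-12*7 + (2 + 4)*(-2)) = 0*(-84 + 6*(-2)) = 0*(-84 - 12) = 0*(-96) = 0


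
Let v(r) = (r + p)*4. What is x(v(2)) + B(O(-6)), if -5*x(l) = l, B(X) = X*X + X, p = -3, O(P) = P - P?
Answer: ⅘ ≈ 0.80000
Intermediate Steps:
O(P) = 0
B(X) = X + X² (B(X) = X² + X = X + X²)
v(r) = -12 + 4*r (v(r) = (r - 3)*4 = (-3 + r)*4 = -12 + 4*r)
x(l) = -l/5
x(v(2)) + B(O(-6)) = -(-12 + 4*2)/5 + 0*(1 + 0) = -(-12 + 8)/5 + 0*1 = -⅕*(-4) + 0 = ⅘ + 0 = ⅘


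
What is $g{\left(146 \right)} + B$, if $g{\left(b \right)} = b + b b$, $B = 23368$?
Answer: $44830$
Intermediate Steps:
$g{\left(b \right)} = b + b^{2}$
$g{\left(146 \right)} + B = 146 \left(1 + 146\right) + 23368 = 146 \cdot 147 + 23368 = 21462 + 23368 = 44830$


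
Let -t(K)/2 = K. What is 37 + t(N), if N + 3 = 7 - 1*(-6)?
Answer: 17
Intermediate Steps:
N = 10 (N = -3 + (7 - 1*(-6)) = -3 + (7 + 6) = -3 + 13 = 10)
t(K) = -2*K
37 + t(N) = 37 - 2*10 = 37 - 20 = 17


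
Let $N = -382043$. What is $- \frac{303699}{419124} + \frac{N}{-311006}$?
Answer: $\frac{10945196523}{21725013124} \approx 0.50381$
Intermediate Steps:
$- \frac{303699}{419124} + \frac{N}{-311006} = - \frac{303699}{419124} - \frac{382043}{-311006} = \left(-303699\right) \frac{1}{419124} - - \frac{382043}{311006} = - \frac{101233}{139708} + \frac{382043}{311006} = \frac{10945196523}{21725013124}$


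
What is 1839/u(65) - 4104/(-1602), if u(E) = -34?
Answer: -155919/3026 ≈ -51.526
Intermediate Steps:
1839/u(65) - 4104/(-1602) = 1839/(-34) - 4104/(-1602) = 1839*(-1/34) - 4104*(-1/1602) = -1839/34 + 228/89 = -155919/3026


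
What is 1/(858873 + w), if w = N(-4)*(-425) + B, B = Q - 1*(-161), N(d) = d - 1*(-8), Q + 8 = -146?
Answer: 1/857180 ≈ 1.1666e-6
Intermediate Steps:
Q = -154 (Q = -8 - 146 = -154)
N(d) = 8 + d (N(d) = d + 8 = 8 + d)
B = 7 (B = -154 - 1*(-161) = -154 + 161 = 7)
w = -1693 (w = (8 - 4)*(-425) + 7 = 4*(-425) + 7 = -1700 + 7 = -1693)
1/(858873 + w) = 1/(858873 - 1693) = 1/857180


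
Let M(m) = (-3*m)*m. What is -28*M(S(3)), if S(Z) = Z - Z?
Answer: 0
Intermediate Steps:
S(Z) = 0
M(m) = -3*m²
-28*M(S(3)) = -(-84)*0² = -(-84)*0 = -28*0 = 0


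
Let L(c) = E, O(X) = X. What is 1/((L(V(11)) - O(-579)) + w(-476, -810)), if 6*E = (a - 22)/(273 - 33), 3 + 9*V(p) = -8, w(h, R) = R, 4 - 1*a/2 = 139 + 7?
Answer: -80/18497 ≈ -0.0043250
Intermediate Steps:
a = -284 (a = 8 - 2*(139 + 7) = 8 - 2*146 = 8 - 292 = -284)
V(p) = -11/9 (V(p) = -⅓ + (⅑)*(-8) = -⅓ - 8/9 = -11/9)
E = -17/80 (E = ((-284 - 22)/(273 - 33))/6 = (-306/240)/6 = (-306*1/240)/6 = (⅙)*(-51/40) = -17/80 ≈ -0.21250)
L(c) = -17/80
1/((L(V(11)) - O(-579)) + w(-476, -810)) = 1/((-17/80 - 1*(-579)) - 810) = 1/((-17/80 + 579) - 810) = 1/(46303/80 - 810) = 1/(-18497/80) = -80/18497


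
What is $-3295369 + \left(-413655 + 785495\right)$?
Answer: $-2923529$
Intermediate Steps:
$-3295369 + \left(-413655 + 785495\right) = -3295369 + 371840 = -2923529$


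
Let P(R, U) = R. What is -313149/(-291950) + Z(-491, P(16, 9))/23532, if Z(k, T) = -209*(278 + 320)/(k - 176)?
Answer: 26911012759/24904356825 ≈ 1.0806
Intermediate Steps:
Z(k, T) = -209/(-88/299 + k/598) (Z(k, T) = -209*598/(-176 + k) = -209/(-88/299 + k/598))
-313149/(-291950) + Z(-491, P(16, 9))/23532 = -313149/(-291950) - 124982/(-176 - 491)/23532 = -313149*(-1/291950) - 124982/(-667)*(1/23532) = 313149/291950 - 124982*(-1/667)*(1/23532) = 313149/291950 + (5434/29)*(1/23532) = 313149/291950 + 2717/341214 = 26911012759/24904356825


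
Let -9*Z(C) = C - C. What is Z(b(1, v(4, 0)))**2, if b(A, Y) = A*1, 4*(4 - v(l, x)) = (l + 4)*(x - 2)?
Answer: 0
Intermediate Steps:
v(l, x) = 4 - (-2 + x)*(4 + l)/4 (v(l, x) = 4 - (l + 4)*(x - 2)/4 = 4 - (4 + l)*(-2 + x)/4 = 4 - (-2 + x)*(4 + l)/4)
b(A, Y) = A
Z(C) = 0 (Z(C) = -(C - C)/9 = -1/9*0 = 0)
Z(b(1, v(4, 0)))**2 = 0**2 = 0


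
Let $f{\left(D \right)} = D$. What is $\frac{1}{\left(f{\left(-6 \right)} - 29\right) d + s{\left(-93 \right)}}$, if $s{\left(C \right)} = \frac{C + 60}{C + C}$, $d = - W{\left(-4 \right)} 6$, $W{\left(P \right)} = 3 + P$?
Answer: $- \frac{62}{13009} \approx -0.0047659$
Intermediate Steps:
$d = 6$ ($d = - (3 - 4) 6 = \left(-1\right) \left(-1\right) 6 = 1 \cdot 6 = 6$)
$s{\left(C \right)} = \frac{60 + C}{2 C}$
$\frac{1}{\left(f{\left(-6 \right)} - 29\right) d + s{\left(-93 \right)}} = \frac{1}{\left(-6 - 29\right) 6 + \frac{60 - 93}{2 \left(-93\right)}} = \frac{1}{\left(-35\right) 6 + \frac{1}{2} \left(- \frac{1}{93}\right) \left(-33\right)} = \frac{1}{-210 + \frac{11}{62}} = \frac{1}{- \frac{13009}{62}} = - \frac{62}{13009}$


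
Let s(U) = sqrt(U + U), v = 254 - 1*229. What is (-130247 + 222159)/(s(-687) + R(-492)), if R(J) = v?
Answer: 2297800/1999 - 91912*I*sqrt(1374)/1999 ≈ 1149.5 - 1704.3*I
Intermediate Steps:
v = 25 (v = 254 - 229 = 25)
R(J) = 25
s(U) = sqrt(2)*sqrt(U) (s(U) = sqrt(2*U) = sqrt(2)*sqrt(U))
(-130247 + 222159)/(s(-687) + R(-492)) = (-130247 + 222159)/(sqrt(2)*sqrt(-687) + 25) = 91912/(sqrt(2)*(I*sqrt(687)) + 25) = 91912/(I*sqrt(1374) + 25) = 91912/(25 + I*sqrt(1374))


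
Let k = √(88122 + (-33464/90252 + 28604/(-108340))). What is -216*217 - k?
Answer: -46872 - √3656706248820036596765/203706285 ≈ -47169.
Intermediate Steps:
k = √3656706248820036596765/203706285 (k = √(88122 + (-33464*1/90252 + 28604*(-1/108340))) = √(88122 + (-8366/22563 - 7151/27085)) = √(88122 - 387941123/611118855) = √(53852627799187/611118855) = √3656706248820036596765/203706285 ≈ 296.85)
-216*217 - k = -216*217 - √3656706248820036596765/203706285 = -46872 - √3656706248820036596765/203706285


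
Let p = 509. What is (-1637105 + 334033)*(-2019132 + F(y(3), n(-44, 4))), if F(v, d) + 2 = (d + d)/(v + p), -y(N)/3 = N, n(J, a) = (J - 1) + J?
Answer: 328884680442704/125 ≈ 2.6311e+12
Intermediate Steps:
n(J, a) = -1 + 2*J (n(J, a) = (-1 + J) + J = -1 + 2*J)
y(N) = -3*N
F(v, d) = -2 + 2*d/(509 + v) (F(v, d) = -2 + (d + d)/(v + 509) = -2 + (2*d)/(509 + v) = -2 + 2*d/(509 + v))
(-1637105 + 334033)*(-2019132 + F(y(3), n(-44, 4))) = (-1637105 + 334033)*(-2019132 + 2*(-509 + (-1 + 2*(-44)) - (-3)*3)/(509 - 3*3)) = -1303072*(-2019132 + 2*(-509 + (-1 - 88) - 1*(-9))/(509 - 9)) = -1303072*(-2019132 + 2*(-509 - 89 + 9)/500) = -1303072*(-2019132 + 2*(1/500)*(-589)) = -1303072*(-2019132 - 589/250) = -1303072*(-504783589/250) = 328884680442704/125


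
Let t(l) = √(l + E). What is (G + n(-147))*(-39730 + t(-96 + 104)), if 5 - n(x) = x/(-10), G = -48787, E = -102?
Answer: 1938692891 - 487967*I*√94/10 ≈ 1.9387e+9 - 4.731e+5*I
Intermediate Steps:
n(x) = 5 + x/10 (n(x) = 5 - x/(-10) = 5 - x*(-1)/10 = 5 - (-1)*x/10 = 5 + x/10)
t(l) = √(-102 + l) (t(l) = √(l - 102) = √(-102 + l))
(G + n(-147))*(-39730 + t(-96 + 104)) = (-48787 + (5 + (⅒)*(-147)))*(-39730 + √(-102 + (-96 + 104))) = (-48787 + (5 - 147/10))*(-39730 + √(-102 + 8)) = (-48787 - 97/10)*(-39730 + √(-94)) = -487967*(-39730 + I*√94)/10 = 1938692891 - 487967*I*√94/10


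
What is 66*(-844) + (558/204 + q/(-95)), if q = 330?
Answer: -35985261/646 ≈ -55705.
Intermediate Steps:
66*(-844) + (558/204 + q/(-95)) = 66*(-844) + (558/204 + 330/(-95)) = -55704 + (558*(1/204) + 330*(-1/95)) = -55704 + (93/34 - 66/19) = -55704 - 477/646 = -35985261/646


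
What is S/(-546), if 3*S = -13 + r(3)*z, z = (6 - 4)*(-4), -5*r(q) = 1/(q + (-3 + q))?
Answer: 187/24570 ≈ 0.0076109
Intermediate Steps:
r(q) = -1/(5*(-3 + 2*q)) (r(q) = -1/(5*(q + (-3 + q))) = -1/(5*(-3 + 2*q)))
z = -8 (z = 2*(-4) = -8)
S = -187/45 (S = (-13 - 1/(-15 + 10*3)*(-8))/3 = (-13 - 1/(-15 + 30)*(-8))/3 = (-13 - 1/15*(-8))/3 = (-13 + 8/15)/3 = (1/3)*(-187/15) = -187/45 ≈ -4.1556)
S/(-546) = -187/45/(-546) = -187/45*(-1/546) = 187/24570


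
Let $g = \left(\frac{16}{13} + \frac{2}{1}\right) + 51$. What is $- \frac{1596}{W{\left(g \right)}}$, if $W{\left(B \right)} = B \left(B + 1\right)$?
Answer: $- \frac{44954}{84365} \approx -0.53285$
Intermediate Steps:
$g = \frac{705}{13}$ ($g = \left(16 \cdot \frac{1}{13} + 2 \cdot 1\right) + 51 = \left(\frac{16}{13} + 2\right) + 51 = \frac{42}{13} + 51 = \frac{705}{13} \approx 54.231$)
$W{\left(B \right)} = B \left(1 + B\right)$
$- \frac{1596}{W{\left(g \right)}} = - \frac{1596}{\frac{705}{13} \left(1 + \frac{705}{13}\right)} = - \frac{1596}{\frac{705}{13} \cdot \frac{718}{13}} = - \frac{1596}{\frac{506190}{169}} = \left(-1596\right) \frac{169}{506190} = - \frac{44954}{84365}$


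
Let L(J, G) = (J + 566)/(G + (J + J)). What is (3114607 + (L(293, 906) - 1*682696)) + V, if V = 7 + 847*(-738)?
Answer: 2695794203/1492 ≈ 1.8068e+6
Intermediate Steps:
V = -625079 (V = 7 - 625086 = -625079)
L(J, G) = (566 + J)/(G + 2*J)
(3114607 + (L(293, 906) - 1*682696)) + V = (3114607 + ((566 + 293)/(906 + 2*293) - 1*682696)) - 625079 = (3114607 + (859/(906 + 586) - 682696)) - 625079 = (3114607 + (859/1492 - 682696)) - 625079 = (3114607 - 1018581573/1492) - 625079 = 3628412071/1492 - 625079 = 2695794203/1492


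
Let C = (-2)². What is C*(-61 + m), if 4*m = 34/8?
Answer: -959/4 ≈ -239.75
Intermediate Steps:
C = 4
m = 17/16 (m = (34/8)/4 = (34*(⅛))/4 = (¼)*(17/4) = 17/16 ≈ 1.0625)
C*(-61 + m) = 4*(-61 + 17/16) = 4*(-959/16) = -959/4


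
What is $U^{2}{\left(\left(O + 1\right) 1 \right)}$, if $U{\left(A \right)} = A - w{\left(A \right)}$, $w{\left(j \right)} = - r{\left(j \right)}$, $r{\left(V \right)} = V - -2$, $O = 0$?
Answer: $16$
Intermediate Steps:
$r{\left(V \right)} = 2 + V$ ($r{\left(V \right)} = V + 2 = 2 + V$)
$w{\left(j \right)} = -2 - j$ ($w{\left(j \right)} = - (2 + j) = -2 - j$)
$U{\left(A \right)} = 2 + 2 A$ ($U{\left(A \right)} = A - \left(-2 - A\right) = A + \left(2 + A\right) = 2 + 2 A$)
$U^{2}{\left(\left(O + 1\right) 1 \right)} = \left(2 + 2 \left(0 + 1\right) 1\right)^{2} = \left(2 + 2 \cdot 1 \cdot 1\right)^{2} = \left(2 + 2 \cdot 1\right)^{2} = \left(2 + 2\right)^{2} = 4^{2} = 16$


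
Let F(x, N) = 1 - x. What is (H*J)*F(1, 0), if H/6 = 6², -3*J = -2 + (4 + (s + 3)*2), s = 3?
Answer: 0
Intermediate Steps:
J = -14/3 (J = -(-2 + (4 + (3 + 3)*2))/3 = -(-2 + (4 + 6*2))/3 = -(-2 + (4 + 12))/3 = -(-2 + 16)/3 = -⅓*14 = -14/3 ≈ -4.6667)
H = 216 (H = 6*6² = 6*36 = 216)
(H*J)*F(1, 0) = (216*(-14/3))*(1 - 1*1) = -1008*(1 - 1) = -1008*0 = 0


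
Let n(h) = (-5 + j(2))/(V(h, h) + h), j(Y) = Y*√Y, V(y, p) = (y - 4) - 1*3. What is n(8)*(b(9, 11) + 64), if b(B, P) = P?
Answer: -125/3 + 50*√2/3 ≈ -18.096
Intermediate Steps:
V(y, p) = -7 + y (V(y, p) = (-4 + y) - 3 = -7 + y)
j(Y) = Y^(3/2)
n(h) = (-5 + 2*√2)/(-7 + 2*h) (n(h) = (-5 + 2^(3/2))/((-7 + h) + h) = (-5 + 2*√2)/(-7 + 2*h))
n(8)*(b(9, 11) + 64) = ((-5 + 2*√2)/(-7 + 2*8))*(11 + 64) = ((-5 + 2*√2)/(-7 + 16))*75 = ((-5 + 2*√2)/9)*75 = (-5/9 + 2*√2/9)*75 = -125/3 + 50*√2/3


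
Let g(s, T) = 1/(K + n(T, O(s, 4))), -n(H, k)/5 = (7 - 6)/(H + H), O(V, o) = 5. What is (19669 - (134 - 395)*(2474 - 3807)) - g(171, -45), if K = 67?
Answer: -396190526/1207 ≈ -3.2824e+5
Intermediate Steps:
n(H, k) = -5/(2*H) (n(H, k) = -5*(7 - 6)/(H + H) = -5/(2*H))
g(s, T) = 1/(67 - 5/(2*T))
(19669 - (134 - 395)*(2474 - 3807)) - g(171, -45) = (19669 - (134 - 395)*(2474 - 3807)) - 2*(-45)/(-5 + 134*(-45)) = (19669 - (-261)*(-1333)) - 2*(-45)/(-5 - 6030) = (19669 - 1*347913) - 2*(-45)/(-6035) = (19669 - 347913) - 2*(-45)*(-1)/6035 = -328244 - 1*18/1207 = -328244 - 18/1207 = -396190526/1207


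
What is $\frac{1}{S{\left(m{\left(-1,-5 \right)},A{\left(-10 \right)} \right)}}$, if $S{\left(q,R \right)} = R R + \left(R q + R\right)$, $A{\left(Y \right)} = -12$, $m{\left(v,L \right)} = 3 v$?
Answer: $\frac{1}{168} \approx 0.0059524$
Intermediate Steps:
$S{\left(q,R \right)} = R + R^{2} + R q$ ($S{\left(q,R \right)} = R^{2} + \left(R + R q\right) = R + R^{2} + R q$)
$\frac{1}{S{\left(m{\left(-1,-5 \right)},A{\left(-10 \right)} \right)}} = \frac{1}{\left(-12\right) \left(1 - 12 + 3 \left(-1\right)\right)} = \frac{1}{\left(-12\right) \left(1 - 12 - 3\right)} = \frac{1}{\left(-12\right) \left(-14\right)} = \frac{1}{168}$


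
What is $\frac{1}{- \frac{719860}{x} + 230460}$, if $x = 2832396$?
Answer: $\frac{708099}{163188315575} \approx 4.3392 \cdot 10^{-6}$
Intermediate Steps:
$\frac{1}{- \frac{719860}{x} + 230460} = \frac{1}{- \frac{719860}{2832396} + 230460} = \frac{1}{\left(-719860\right) \frac{1}{2832396} + 230460} = \frac{1}{- \frac{179965}{708099} + 230460} = \frac{1}{\frac{163188315575}{708099}} = \frac{708099}{163188315575}$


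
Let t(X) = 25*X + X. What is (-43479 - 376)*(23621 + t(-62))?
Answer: -965204695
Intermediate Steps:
t(X) = 26*X
(-43479 - 376)*(23621 + t(-62)) = (-43479 - 376)*(23621 + 26*(-62)) = -43855*(23621 - 1612) = -43855*22009 = -965204695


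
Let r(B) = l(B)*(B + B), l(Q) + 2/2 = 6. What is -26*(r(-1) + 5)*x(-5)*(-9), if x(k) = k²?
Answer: -29250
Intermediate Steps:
l(Q) = 5 (l(Q) = -1 + 6 = 5)
r(B) = 10*B (r(B) = 5*(B + B) = 5*(2*B) = 10*B)
-26*(r(-1) + 5)*x(-5)*(-9) = -26*(10*(-1) + 5)*(-5)²*(-9) = -26*(-10 + 5)*25*(-9) = -26*(-5*25)*(-9) = -(-3250)*(-9) = -26*1125 = -29250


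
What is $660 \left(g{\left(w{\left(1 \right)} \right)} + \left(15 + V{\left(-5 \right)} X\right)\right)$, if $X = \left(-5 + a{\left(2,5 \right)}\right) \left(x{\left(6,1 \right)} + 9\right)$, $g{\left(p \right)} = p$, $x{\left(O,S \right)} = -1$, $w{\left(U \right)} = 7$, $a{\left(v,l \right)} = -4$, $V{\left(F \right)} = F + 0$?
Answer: $252120$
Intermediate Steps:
$V{\left(F \right)} = F$
$X = -72$ ($X = \left(-5 - 4\right) \left(-1 + 9\right) = \left(-9\right) 8 = -72$)
$660 \left(g{\left(w{\left(1 \right)} \right)} + \left(15 + V{\left(-5 \right)} X\right)\right) = 660 \left(7 + \left(15 - -360\right)\right) = 660 \left(7 + \left(15 + 360\right)\right) = 660 \left(7 + 375\right) = 660 \cdot 382 = 252120$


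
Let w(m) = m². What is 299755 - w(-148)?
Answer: 277851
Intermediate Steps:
299755 - w(-148) = 299755 - 1*(-148)² = 299755 - 1*21904 = 299755 - 21904 = 277851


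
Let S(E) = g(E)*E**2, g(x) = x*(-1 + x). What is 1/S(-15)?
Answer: 1/54000 ≈ 1.8519e-5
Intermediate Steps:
S(E) = E**3*(-1 + E) (S(E) = (E*(-1 + E))*E**2 = E**3*(-1 + E))
1/S(-15) = 1/((-15)**3*(-1 - 15)) = 1/(-3375*(-16)) = 1/54000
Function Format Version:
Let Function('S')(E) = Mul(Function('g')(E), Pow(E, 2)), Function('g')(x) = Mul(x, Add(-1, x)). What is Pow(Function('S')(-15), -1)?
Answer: Rational(1, 54000) ≈ 1.8519e-5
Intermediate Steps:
Function('S')(E) = Mul(Pow(E, 3), Add(-1, E)) (Function('S')(E) = Mul(Mul(E, Add(-1, E)), Pow(E, 2)) = Mul(Pow(E, 3), Add(-1, E)))
Pow(Function('S')(-15), -1) = Pow(Mul(Pow(-15, 3), Add(-1, -15)), -1) = Pow(Mul(-3375, -16), -1) = Pow(54000, -1) = Rational(1, 54000)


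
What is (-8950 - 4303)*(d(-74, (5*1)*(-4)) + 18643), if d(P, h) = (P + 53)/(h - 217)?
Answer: -19519071412/79 ≈ -2.4708e+8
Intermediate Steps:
d(P, h) = (53 + P)/(-217 + h)
(-8950 - 4303)*(d(-74, (5*1)*(-4)) + 18643) = (-8950 - 4303)*((53 - 74)/(-217 + (5*1)*(-4)) + 18643) = -13253*(-21/(-217 + 5*(-4)) + 18643) = -13253*(-21/(-217 - 20) + 18643) = -13253*(-21/(-237) + 18643) = -13253*(-1/237*(-21) + 18643) = -13253*(7/79 + 18643) = -13253*1472804/79 = -19519071412/79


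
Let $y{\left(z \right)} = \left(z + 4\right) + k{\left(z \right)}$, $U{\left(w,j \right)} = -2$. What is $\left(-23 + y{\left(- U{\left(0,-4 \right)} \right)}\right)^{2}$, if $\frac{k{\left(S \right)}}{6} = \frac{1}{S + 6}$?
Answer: $\frac{4225}{16} \approx 264.06$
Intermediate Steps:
$k{\left(S \right)} = \frac{6}{6 + S}$ ($k{\left(S \right)} = \frac{6}{S + 6} = \frac{6}{6 + S}$)
$y{\left(z \right)} = 4 + z + \frac{6}{6 + z}$ ($y{\left(z \right)} = \left(z + 4\right) + \frac{6}{6 + z} = \left(4 + z\right) + \frac{6}{6 + z} = 4 + z + \frac{6}{6 + z}$)
$\left(-23 + y{\left(- U{\left(0,-4 \right)} \right)}\right)^{2} = \left(-23 + \frac{6 + \left(4 - -2\right) \left(6 - -2\right)}{6 - -2}\right)^{2} = \left(-23 + \frac{6 + \left(4 + 2\right) \left(6 + 2\right)}{6 + 2}\right)^{2} = \left(-23 + \frac{6 + 6 \cdot 8}{8}\right)^{2} = \left(-23 + \frac{6 + 48}{8}\right)^{2} = \left(-23 + \frac{1}{8} \cdot 54\right)^{2} = \left(-23 + \frac{27}{4}\right)^{2} = \left(- \frac{65}{4}\right)^{2} = \frac{4225}{16}$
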